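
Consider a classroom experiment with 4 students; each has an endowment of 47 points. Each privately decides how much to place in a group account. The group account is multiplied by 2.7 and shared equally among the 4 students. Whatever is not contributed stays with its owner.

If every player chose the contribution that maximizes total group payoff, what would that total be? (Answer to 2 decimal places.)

507.60 points

Each contributed unit returns 2.700 to the group as a whole (0.6750 to each of 4 players), which exceeds 1, so the social optimum is full contribution: group total = 2.700 × 188 = 507.60.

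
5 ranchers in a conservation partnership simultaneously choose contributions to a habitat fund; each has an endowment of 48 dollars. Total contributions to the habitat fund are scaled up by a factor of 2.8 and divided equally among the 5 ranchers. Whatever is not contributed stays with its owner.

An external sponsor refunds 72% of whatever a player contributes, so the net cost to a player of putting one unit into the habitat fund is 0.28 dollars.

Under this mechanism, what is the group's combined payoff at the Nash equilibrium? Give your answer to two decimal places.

844.80 dollars

The effective private return per unit is now (2.8/5) / 0.28 = 2.0000 > 1, so every player's dominant strategy flips to full contribution.
So the Nash equilibrium is full contribution by all 5; the group earns 5 × (48 × 0.72 + 2.8 × 48) = 844.80.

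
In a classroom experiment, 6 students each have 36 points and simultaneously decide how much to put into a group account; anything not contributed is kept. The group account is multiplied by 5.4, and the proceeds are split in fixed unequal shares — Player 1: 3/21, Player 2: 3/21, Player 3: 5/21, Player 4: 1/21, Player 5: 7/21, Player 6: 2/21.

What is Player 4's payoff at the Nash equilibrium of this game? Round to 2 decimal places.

54.51 points

Each unit j contributes comes back to j as 5.4 × (j's share), so j prefers to contribute only if that share exceeds 1/5.4 = 0.1852; otherwise keeping the unit dominates.
The shares above 0.1852 belong to Player 3 and Player 5, contributing 36 each; the remaining 4 contribute 0. Total contributed: 72.
Player 4 keeps 36 and receives 5.4 × 72 × 1/21 = 18.51 from the group account, for a payoff of 54.51.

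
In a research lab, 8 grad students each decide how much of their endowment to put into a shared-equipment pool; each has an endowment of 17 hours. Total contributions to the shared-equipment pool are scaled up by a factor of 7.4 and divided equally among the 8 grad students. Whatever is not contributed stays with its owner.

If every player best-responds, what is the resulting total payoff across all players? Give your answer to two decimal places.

136.00 hours

Each contributed unit returns 7.4/8 = 0.9250 to its contributor — below 1 — so contributing 0 is dominant for every player. At the Nash equilibrium everyone keeps their 17, and the group total is 8 × 17 = 136.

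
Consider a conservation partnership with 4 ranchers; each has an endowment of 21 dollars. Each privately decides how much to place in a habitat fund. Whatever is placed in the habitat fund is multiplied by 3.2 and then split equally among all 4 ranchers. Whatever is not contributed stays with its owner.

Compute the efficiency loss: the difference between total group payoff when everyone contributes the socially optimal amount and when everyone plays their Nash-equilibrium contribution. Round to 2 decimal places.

184.80 dollars

Each contributed unit returns 3.2/4 = 0.8000 to its contributor — below 1 — so contributing 0 is dominant for every player. At the Nash equilibrium everyone keeps their 21, and the group total is 4 × 21 = 84.
Each contributed unit returns 3.200 to the group as a whole (0.8000 to each of 4 players), which exceeds 1, so the social optimum is full contribution: group total = 3.200 × 84 = 268.80.
Efficiency loss = 268.80 − 84 = 184.80.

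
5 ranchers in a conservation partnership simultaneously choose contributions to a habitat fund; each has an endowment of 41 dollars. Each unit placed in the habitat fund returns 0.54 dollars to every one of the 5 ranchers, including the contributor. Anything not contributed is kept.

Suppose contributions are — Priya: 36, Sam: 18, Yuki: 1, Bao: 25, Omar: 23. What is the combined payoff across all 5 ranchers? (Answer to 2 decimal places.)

Total contributed: 36 + 18 + 1 + 25 + 23 = 103; total kept: 5 × 41 − 103 = 102.
The habitat fund pays out 0.54 × 5 × 103 = 278.10 in aggregate.
Group total = 102 + 278.10 = 380.10.

380.10 dollars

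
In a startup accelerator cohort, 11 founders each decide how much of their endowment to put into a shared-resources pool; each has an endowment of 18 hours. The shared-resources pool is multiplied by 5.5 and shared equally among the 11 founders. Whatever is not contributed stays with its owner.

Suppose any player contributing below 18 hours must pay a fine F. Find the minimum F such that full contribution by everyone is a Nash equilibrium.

Given the others contribute fully, the best deviation is to contribute 0 (any partial contribution still incurs the fine and gives up units whose private return 0.5000 is below 1).
Deviating from 18 to 0 saves 18 hours but forfeits the deviator's share of the drop in the shared-resources pool: 5.5/11 × 18 = 9.00.
So the deviation gain is 18 − 9.00 = 9.00, and the fine must be at least 9.00 hours to wipe it out.

9.00 hours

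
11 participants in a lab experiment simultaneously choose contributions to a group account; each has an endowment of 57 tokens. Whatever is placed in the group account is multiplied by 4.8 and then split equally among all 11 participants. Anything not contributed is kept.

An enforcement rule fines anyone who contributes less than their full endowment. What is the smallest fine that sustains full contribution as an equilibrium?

Given the others contribute fully, the best deviation is to contribute 0 (any partial contribution still incurs the fine and gives up units whose private return 0.4364 is below 1).
Deviating from 57 to 0 saves 57 tokens but forfeits the deviator's share of the drop in the group account: 4.8/11 × 57 = 24.87.
So the deviation gain is 57 − 24.87 = 32.13, and the fine must be at least 32.13 tokens to wipe it out.

32.13 tokens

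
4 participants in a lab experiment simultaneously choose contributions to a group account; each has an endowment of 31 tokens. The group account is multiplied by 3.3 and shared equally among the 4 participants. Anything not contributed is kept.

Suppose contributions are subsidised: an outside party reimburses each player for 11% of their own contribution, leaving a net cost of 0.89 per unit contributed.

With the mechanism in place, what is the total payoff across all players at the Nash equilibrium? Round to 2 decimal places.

124.00 tokens

Even with the mechanism, each unit contributed returns only (3.3/4) / 0.89 = 0.9270 per unit of net cost, so contributing nothing is still dominant.
At the Nash equilibrium no one contributes; group total payoff = 4 × 31 = 124.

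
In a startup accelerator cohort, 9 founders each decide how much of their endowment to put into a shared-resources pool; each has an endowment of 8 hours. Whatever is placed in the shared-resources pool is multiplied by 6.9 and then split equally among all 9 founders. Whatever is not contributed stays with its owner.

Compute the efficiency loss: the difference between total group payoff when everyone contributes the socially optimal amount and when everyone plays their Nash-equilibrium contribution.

Each contributed unit returns 6.9/9 = 0.7667 to its contributor — below 1 — so contributing 0 is dominant for every player. At the Nash equilibrium everyone keeps their 8, and the group total is 9 × 8 = 72.
Each contributed unit returns 6.900 to the group as a whole (0.7667 to each of 9 players), which exceeds 1, so the social optimum is full contribution: group total = 6.900 × 72 = 496.80.
Efficiency loss = 496.80 − 72 = 424.80.

424.80 hours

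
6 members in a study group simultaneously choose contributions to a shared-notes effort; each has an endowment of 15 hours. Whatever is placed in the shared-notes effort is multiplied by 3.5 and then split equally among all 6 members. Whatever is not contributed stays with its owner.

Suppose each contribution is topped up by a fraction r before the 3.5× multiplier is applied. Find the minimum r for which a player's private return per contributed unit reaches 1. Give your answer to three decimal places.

0.714

With matching at rate r, one contributed unit becomes (1 + r) in the shared-notes effort and returns 3.5 × (1 + r) / 6 to the contributor.
Setting this equal to 1: 1 + r = 6/3.5 = 1.7143.
So the minimum matching rate is r = 1.7143 − 1 = 0.714.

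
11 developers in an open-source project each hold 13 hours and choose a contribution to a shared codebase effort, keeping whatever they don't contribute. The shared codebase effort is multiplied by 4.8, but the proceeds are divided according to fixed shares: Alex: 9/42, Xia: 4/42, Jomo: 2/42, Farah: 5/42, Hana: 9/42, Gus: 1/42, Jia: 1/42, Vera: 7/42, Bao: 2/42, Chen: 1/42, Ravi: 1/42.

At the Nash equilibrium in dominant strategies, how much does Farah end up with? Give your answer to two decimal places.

For player j, contributing a unit is worthwhile iff 4.8 × (j's share) ≥ 1, i.e. iff j's share is at least 0.2083.
Alex and Hana clear that bar, contributing 13 each; the remaining 9 contribute 0. Total contributed: 26.
Farah keeps 13 and receives 4.8 × 26 × 5/42 = 14.86 from the shared codebase effort, for a payoff of 27.86.

27.86 hours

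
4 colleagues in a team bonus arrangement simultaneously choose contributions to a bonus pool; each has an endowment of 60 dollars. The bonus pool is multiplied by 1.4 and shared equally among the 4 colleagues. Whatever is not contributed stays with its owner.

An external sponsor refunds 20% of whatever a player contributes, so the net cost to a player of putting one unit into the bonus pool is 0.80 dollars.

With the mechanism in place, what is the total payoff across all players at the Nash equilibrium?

240.00 dollars

Even with the mechanism, each unit contributed returns only (1.4/4) / 0.80 = 0.4375 per unit of net cost, so contributing nothing is still dominant.
At the Nash equilibrium no one contributes; group total payoff = 4 × 60 = 240.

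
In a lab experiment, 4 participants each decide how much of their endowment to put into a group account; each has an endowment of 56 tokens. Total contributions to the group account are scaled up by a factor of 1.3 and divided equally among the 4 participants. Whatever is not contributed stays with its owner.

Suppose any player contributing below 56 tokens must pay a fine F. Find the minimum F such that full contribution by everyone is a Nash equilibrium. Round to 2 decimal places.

37.80 tokens

Given the others contribute fully, the best deviation is to contribute 0 (any partial contribution still incurs the fine and gives up units whose private return 0.3250 is below 1).
Deviating from 56 to 0 saves 56 tokens but forfeits the deviator's share of the drop in the group account: 1.3/4 × 56 = 18.20.
So the deviation gain is 56 − 18.20 = 37.80, and the fine must be at least 37.80 tokens to wipe it out.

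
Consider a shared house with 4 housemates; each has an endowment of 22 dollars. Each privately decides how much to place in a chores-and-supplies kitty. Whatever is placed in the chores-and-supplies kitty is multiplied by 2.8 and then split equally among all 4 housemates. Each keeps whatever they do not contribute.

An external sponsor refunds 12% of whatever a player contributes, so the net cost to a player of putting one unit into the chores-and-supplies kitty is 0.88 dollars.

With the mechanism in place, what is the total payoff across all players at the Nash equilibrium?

88.00 dollars

The effective private return is (2.8/4) / 0.88 = 0.7955, which is still under 1, so the mechanism doesn't change anyone's dominant strategy: zero contribution.
Everyone keeps their endowment and the group total is 4 × 22 = 88.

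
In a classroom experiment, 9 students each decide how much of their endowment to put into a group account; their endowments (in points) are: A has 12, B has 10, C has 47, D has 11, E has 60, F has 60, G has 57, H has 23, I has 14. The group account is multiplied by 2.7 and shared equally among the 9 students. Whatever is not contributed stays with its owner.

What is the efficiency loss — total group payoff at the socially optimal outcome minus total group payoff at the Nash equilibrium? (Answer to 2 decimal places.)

499.80 points

The private return per contributed unit is 2.7/9 = 0.3000 < 1 for every player regardless of endowment, so the Nash equilibrium is zero contribution and the group total is Σ E_j = 12 + 10 + 47 + 11 + 60 + 60 + 57 + 23 + 14 = 294.
Each contributed unit returns 2.700 to the group, so the social optimum is full contribution by everyone: group total = 2.700 × 294 = 793.80.
Efficiency loss = (2.700 − 1) × 294 = 499.80.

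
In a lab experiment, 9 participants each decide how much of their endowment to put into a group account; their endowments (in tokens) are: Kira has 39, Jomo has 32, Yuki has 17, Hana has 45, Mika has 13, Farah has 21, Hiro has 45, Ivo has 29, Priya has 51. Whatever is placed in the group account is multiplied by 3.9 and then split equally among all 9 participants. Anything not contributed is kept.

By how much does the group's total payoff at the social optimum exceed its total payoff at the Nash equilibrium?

The private return per contributed unit is 3.9/9 = 0.4333 < 1 for every player regardless of endowment, so the Nash equilibrium is zero contribution and the group total is Σ E_j = 39 + 32 + 17 + 45 + 13 + 21 + 45 + 29 + 51 = 292.
Each contributed unit returns 3.900 to the group, so the social optimum is full contribution by everyone: group total = 3.900 × 292 = 1138.80.
Efficiency loss = (3.900 − 1) × 292 = 846.80.

846.80 tokens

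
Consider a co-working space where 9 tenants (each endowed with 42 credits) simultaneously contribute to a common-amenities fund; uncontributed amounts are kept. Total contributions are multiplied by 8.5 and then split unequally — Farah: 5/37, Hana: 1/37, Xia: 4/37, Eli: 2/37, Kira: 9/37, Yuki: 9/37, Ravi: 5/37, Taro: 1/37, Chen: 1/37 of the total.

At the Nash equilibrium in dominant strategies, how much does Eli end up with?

119.19 credits

A player with share s gets back 8.5·s per unit contributed, so full contribution is dominant for anyone with s > 1/8.5 = 0.1176 and zero contribution is dominant for anyone below.
Farah, Kira, Yuki and Ravi clear that bar, contributing 42 each; the remaining 5 contribute 0. Total contributed: 168.
Eli keeps 42 and receives 8.5 × 168 × 2/37 = 77.19 from the common-amenities fund, for a payoff of 119.19.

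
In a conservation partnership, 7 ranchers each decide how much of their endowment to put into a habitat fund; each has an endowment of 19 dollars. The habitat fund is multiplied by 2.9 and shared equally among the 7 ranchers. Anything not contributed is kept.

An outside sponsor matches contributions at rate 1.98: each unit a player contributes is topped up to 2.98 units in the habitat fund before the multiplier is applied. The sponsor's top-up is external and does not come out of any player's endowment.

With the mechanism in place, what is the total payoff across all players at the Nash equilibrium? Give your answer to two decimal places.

Under the mechanism each unit contributed yields 2.9 × 2.98 / 7 = 1.2346 back to its contributor per unit of net cost, which exceeds 1, making full contribution the dominant choice for everyone.
At the Nash equilibrium everyone contributes 19. Group total payoff = 2.9 × 2.98 × 133 = 1149.39.

1149.39 dollars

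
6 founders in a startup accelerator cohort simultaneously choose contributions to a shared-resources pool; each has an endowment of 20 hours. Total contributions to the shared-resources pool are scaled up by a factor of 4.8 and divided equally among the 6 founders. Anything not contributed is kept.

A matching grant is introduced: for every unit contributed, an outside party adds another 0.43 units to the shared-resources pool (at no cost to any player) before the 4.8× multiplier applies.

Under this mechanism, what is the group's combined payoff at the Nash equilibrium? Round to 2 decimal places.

The effective private return per unit is now 4.8 × 1.43 / 6 = 1.1440 > 1, so every player's dominant strategy flips to full contribution.
So the Nash equilibrium is full contribution by all 6; the group earns 4.8 × 1.43 × 120 = 823.68.

823.68 hours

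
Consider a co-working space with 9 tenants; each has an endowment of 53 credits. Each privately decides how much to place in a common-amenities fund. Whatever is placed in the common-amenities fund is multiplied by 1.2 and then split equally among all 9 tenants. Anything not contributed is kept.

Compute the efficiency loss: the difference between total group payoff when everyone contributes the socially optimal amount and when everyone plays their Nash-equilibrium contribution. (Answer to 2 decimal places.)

Each contributed unit returns 1.2/9 = 0.1333 to its contributor — below 1 — so contributing 0 is dominant for every player. At the Nash equilibrium everyone keeps their 53, and the group total is 9 × 53 = 477.
Each contributed unit returns 1.200 to the group as a whole (0.1333 to each of 9 players), which exceeds 1, so the social optimum is full contribution: group total = 1.200 × 477 = 572.40.
Efficiency loss = 572.40 − 477 = 95.40.

95.40 credits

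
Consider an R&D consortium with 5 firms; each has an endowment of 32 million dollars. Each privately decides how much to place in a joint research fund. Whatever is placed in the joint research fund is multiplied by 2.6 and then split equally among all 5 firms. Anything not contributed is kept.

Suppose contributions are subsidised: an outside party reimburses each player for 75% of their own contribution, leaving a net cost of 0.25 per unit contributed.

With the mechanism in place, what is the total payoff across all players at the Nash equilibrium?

536.00 million dollars

With the mechanism, a contributed unit returns (2.6/5) / 0.25 = 2.0800 per unit of net cost to the contributor — now above 1 — so contributing fully is weakly dominant for every player.
So the Nash equilibrium is full contribution by all 5; the group earns 5 × (32 × 0.75 + 2.6 × 32) = 536.00.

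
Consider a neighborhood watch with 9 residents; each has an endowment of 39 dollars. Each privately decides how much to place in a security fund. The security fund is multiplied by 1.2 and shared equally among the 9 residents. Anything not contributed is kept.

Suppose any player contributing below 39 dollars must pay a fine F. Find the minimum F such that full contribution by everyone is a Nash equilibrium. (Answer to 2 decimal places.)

Given the others contribute fully, the best deviation is to contribute 0 (any partial contribution still incurs the fine and gives up units whose private return 0.1333 is below 1).
Deviating from 39 to 0 saves 39 dollars but forfeits the deviator's share of the drop in the security fund: 1.2/9 × 39 = 5.20.
So the deviation gain is 39 − 5.20 = 33.80, and the fine must be at least 33.80 dollars to wipe it out.

33.80 dollars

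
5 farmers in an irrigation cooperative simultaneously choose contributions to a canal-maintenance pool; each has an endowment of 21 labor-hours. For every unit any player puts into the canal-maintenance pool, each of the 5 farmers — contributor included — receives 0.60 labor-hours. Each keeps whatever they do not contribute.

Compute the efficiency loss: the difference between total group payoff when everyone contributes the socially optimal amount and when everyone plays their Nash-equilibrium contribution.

The private return per contributed unit is 0.60 < 1, so contributing 0 is dominant for every player. At the Nash equilibrium everyone keeps their 21, and the group total is 5 × 21 = 105.
Each contributed unit returns 3.000 to the group as a whole (0.60 to each of 5 players), which exceeds 1, so the social optimum is full contribution: group total = 3.000 × 105 = 315.00.
Efficiency loss = 315.00 − 105 = 210.00.

210.00 labor-hours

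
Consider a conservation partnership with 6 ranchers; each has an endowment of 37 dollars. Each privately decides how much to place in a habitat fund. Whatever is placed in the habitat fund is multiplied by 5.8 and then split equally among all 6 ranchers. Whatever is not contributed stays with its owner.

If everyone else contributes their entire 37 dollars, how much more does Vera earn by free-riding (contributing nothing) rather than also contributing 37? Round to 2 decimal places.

1.23 dollars

Switching from a contribution of 37 to 0 lets Vera keep an extra 37 dollars, but lowers the habitat fund by 37, which costs Vera their own share of that drop: 5.8/6 × 37 = 35.77.
Net gain = 37 − 35.77 = 1.23. The private return per contributed unit (0.9667) is below 1, so free-riding is indeed the best response regardless of what the others do.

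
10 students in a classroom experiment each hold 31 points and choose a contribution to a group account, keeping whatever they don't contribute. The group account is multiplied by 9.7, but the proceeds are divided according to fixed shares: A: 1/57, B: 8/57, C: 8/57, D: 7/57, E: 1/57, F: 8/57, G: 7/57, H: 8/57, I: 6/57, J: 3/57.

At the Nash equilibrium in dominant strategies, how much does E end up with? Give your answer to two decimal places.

A player with share s gets back 9.7·s per unit contributed, so full contribution is dominant for anyone with s > 1/9.7 = 0.1031 and zero contribution is dominant for anyone below.
B, C, D, F, G, H and I clear that bar, contributing 31 each; the remaining 3 contribute 0. Total contributed: 217.
E keeps 31 and receives 9.7 × 217 × 1/57 = 36.93 from the group account, for a payoff of 67.93.

67.93 points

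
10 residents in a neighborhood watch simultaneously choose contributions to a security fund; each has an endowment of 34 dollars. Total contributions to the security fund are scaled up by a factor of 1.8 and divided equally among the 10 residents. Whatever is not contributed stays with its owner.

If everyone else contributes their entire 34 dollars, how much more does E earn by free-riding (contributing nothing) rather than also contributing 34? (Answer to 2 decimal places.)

Switching from a contribution of 34 to 0 lets E keep an extra 34 dollars, but lowers the security fund by 34, which costs E their own share of that drop: 1.8/10 × 34 = 6.12.
Net gain = 34 − 6.12 = 27.88. The private return per contributed unit (0.1800) is below 1, so free-riding is indeed the best response regardless of what the others do.

27.88 dollars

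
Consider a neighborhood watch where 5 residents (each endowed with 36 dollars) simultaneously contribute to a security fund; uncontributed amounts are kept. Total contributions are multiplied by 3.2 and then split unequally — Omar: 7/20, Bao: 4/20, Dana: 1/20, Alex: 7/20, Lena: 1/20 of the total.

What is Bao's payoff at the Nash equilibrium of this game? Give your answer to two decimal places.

82.08 dollars

Each unit j contributes comes back to j as 3.2 × (j's share), so j prefers to contribute only if that share exceeds 1/3.2 = 0.3125; otherwise keeping the unit dominates.
Omar and Alex are above the threshold, contributing 36 each; the remaining 3 contribute 0. Total contributed: 72.
Bao keeps 36 and receives 3.2 × 72 × 4/20 = 46.08 from the security fund, for a payoff of 82.08.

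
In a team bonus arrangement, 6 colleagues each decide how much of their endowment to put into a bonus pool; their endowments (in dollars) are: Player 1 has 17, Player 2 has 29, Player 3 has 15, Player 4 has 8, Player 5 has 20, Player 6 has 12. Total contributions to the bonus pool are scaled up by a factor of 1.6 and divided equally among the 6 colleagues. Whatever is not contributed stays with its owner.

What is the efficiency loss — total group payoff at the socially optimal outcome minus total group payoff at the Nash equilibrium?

60.60 dollars

The private return per contributed unit is 1.6/6 = 0.2667 < 1 for every player regardless of endowment, so the Nash equilibrium is zero contribution and the group total is Σ E_j = 17 + 29 + 15 + 8 + 20 + 12 = 101.
Each contributed unit returns 1.600 to the group, so the social optimum is full contribution by everyone: group total = 1.600 × 101 = 161.60.
Efficiency loss = (1.600 − 1) × 101 = 60.60.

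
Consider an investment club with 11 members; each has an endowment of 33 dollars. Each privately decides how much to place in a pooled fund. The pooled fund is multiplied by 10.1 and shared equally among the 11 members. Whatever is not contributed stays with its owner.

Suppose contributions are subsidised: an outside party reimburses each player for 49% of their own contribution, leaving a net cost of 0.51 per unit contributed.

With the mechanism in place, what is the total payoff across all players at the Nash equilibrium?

The effective private return per unit is now (10.1/11) / 0.51 = 1.8004 > 1, so every player's dominant strategy flips to full contribution.
At the Nash equilibrium everyone contributes 33. Group total payoff = 11 × (33 × 0.49 + 10.1 × 33) = 3844.17.

3844.17 dollars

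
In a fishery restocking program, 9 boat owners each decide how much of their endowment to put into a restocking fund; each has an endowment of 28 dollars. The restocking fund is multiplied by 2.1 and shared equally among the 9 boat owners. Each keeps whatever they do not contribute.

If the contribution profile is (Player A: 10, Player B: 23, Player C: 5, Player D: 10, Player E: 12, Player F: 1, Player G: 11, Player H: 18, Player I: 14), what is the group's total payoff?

366.40 dollars

Total contributed: 10 + 23 + 5 + 10 + 12 + 1 + 11 + 18 + 14 = 104; total kept: 9 × 28 − 104 = 148.
The restocking fund pays out 2.1 × 104 = 218.40 in aggregate.
Group total = 148 + 218.40 = 366.40.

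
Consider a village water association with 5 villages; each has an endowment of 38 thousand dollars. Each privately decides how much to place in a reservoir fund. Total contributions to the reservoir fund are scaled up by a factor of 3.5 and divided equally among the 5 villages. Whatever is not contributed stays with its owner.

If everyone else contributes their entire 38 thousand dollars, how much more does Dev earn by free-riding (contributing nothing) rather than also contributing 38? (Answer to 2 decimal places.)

11.40 thousand dollars

Switching from a contribution of 38 to 0 lets Dev keep an extra 38 thousand dollars, but lowers the reservoir fund by 38, which costs Dev their own share of that drop: 3.5/5 × 38 = 26.60.
Net gain = 38 − 26.60 = 11.40. The private return per contributed unit (0.7000) is below 1, so free-riding is indeed the best response regardless of what the others do.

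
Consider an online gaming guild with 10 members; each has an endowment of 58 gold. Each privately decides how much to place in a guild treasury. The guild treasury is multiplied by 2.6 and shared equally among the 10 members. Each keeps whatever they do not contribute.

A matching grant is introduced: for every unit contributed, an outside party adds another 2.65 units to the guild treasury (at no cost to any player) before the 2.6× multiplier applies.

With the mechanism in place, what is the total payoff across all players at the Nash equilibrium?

580.00 gold

The effective private return is 2.6 × 3.65 / 10 = 0.9490, which is still under 1, so the mechanism doesn't change anyone's dominant strategy: zero contribution.
Everyone keeps their endowment and the group total is 10 × 58 = 580.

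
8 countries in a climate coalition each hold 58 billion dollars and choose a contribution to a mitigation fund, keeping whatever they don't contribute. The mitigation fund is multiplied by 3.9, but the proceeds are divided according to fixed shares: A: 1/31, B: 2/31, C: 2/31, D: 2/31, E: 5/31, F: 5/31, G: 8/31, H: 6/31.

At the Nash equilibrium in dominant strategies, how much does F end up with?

A player with share s gets back 3.9·s per unit contributed, so full contribution is dominant for anyone with s > 1/3.9 = 0.2564 and zero contribution is dominant for anyone below.
The only share above 0.2564 is G's 8/31, contributing 58; the remaining 7 contribute 0. Total contributed: 58.
F keeps 58 and receives 3.9 × 58 × 5/31 = 36.48 from the mitigation fund, for a payoff of 94.48.

94.48 billion dollars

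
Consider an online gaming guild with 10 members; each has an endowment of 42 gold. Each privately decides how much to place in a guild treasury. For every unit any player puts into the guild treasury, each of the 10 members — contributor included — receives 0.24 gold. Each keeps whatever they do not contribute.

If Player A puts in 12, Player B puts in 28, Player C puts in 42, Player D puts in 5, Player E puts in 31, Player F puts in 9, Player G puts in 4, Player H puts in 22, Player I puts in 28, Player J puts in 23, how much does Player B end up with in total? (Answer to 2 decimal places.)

62.96 gold

Total contributed: 12 + 28 + 42 + 5 + 31 + 9 + 4 + 22 + 28 + 23 = 204.
Each receives 0.24 × 204 = 48.96 from the guild treasury.
Player B keeps 42 − 28 = 14, so Player B's payoff is 14 + 48.96 = 62.96.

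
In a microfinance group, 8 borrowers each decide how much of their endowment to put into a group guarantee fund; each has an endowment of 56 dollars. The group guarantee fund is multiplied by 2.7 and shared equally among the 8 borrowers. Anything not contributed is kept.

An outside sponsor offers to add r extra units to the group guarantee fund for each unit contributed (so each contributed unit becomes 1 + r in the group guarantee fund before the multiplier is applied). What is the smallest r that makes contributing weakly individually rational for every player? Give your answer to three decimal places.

1.963

With matching at rate r, one contributed unit becomes (1 + r) in the group guarantee fund and returns 2.7 × (1 + r) / 8 to the contributor.
Setting this equal to 1: 1 + r = 8/2.7 = 2.9630.
So the minimum matching rate is r = 2.9630 − 1 = 1.963.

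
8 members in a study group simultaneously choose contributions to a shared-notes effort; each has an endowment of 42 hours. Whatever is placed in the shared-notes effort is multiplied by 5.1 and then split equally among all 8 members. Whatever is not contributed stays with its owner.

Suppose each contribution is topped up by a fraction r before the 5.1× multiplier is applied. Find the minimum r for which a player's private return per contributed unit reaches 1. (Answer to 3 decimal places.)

0.569

With matching at rate r, one contributed unit becomes (1 + r) in the shared-notes effort and returns 5.1 × (1 + r) / 8 to the contributor.
Setting this equal to 1: 1 + r = 8/5.1 = 1.5686.
So the minimum matching rate is r = 1.5686 − 1 = 0.569.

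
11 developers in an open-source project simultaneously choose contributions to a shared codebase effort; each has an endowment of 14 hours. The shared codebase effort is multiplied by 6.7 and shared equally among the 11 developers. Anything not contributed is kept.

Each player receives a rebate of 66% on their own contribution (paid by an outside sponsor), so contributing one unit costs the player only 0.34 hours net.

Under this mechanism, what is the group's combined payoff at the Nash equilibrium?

1133.44 hours

With the mechanism, a contributed unit returns (6.7/11) / 0.34 = 1.7914 per unit of net cost to the contributor — now above 1 — so contributing fully is weakly dominant for every player.
So the Nash equilibrium is full contribution by all 11; the group earns 11 × (14 × 0.66 + 6.7 × 14) = 1133.44.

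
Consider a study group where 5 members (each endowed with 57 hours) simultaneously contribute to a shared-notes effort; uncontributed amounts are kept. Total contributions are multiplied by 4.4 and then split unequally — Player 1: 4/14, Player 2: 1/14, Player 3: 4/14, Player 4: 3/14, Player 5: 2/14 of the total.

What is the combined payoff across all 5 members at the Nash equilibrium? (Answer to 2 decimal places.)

672.60 hours

Player j's private return per contributed unit is 4.4 × (j's share). Contributing is weakly dominant for j when that share is at least 1/4.4 = 0.2273, and contributing 0 is dominant otherwise.
The shares above 0.2273 belong to Player 1 and Player 3, contributing 57 each; the remaining 3 contribute 0. Total contributed: 114.
The shared-notes effort pays out 4.4 × 114 = 501.60 in total (split across the unequal shares, but the aggregate is all that matters for the group sum).
The 3 free-riders keep 57 each, adding 171. Group total = 171 + 501.60 = 672.60.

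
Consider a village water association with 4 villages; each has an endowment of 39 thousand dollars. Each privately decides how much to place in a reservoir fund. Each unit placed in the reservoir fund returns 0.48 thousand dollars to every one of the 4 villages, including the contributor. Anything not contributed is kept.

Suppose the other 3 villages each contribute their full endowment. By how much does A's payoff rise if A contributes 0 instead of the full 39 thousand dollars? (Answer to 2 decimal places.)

20.28 thousand dollars

Switching from a contribution of 39 to 0 lets A keep an extra 39 thousand dollars, but lowers the reservoir fund by 39, which costs A their own share of that drop: 0.48 × 39 = 18.72.
Net gain = 39 − 18.72 = 20.28. The private return per contributed unit (0.48) is below 1, so free-riding is indeed the best response regardless of what the others do.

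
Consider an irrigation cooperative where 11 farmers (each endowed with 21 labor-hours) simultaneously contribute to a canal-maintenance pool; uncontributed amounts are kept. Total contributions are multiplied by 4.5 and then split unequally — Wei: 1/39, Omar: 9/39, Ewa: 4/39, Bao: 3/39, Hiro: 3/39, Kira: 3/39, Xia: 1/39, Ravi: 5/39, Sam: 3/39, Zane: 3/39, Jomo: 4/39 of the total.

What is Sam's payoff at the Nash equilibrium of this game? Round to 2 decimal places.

A player with share s gets back 4.5·s per unit contributed, so full contribution is dominant for anyone with s > 1/4.5 = 0.2222 and zero contribution is dominant for anyone below.
Omar alone (share 9/39) is above the threshold, contributing 21; the remaining 10 contribute 0. Total contributed: 21.
Sam keeps 21 and receives 4.5 × 21 × 3/39 = 7.27 from the canal-maintenance pool, for a payoff of 28.27.

28.27 labor-hours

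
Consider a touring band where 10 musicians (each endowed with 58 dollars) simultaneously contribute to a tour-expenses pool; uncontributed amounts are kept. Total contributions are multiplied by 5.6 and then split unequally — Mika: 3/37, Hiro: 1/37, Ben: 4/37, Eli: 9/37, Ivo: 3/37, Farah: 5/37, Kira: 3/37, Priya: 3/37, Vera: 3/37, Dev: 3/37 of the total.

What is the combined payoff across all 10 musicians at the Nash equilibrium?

A player with share s gets back 5.6·s per unit contributed, so full contribution is dominant for anyone with s > 1/5.6 = 0.1786 and zero contribution is dominant for anyone below.
Eli alone (share 9/37) is above the threshold, contributing 58; the remaining 9 contribute 0. Total contributed: 58.
The tour-expenses pool pays out 5.6 × 58 = 324.80 in total (split across the unequal shares, but the aggregate is all that matters for the group sum).
The 9 free-riders keep 58 each, adding 522. Group total = 522 + 324.80 = 846.80.

846.80 dollars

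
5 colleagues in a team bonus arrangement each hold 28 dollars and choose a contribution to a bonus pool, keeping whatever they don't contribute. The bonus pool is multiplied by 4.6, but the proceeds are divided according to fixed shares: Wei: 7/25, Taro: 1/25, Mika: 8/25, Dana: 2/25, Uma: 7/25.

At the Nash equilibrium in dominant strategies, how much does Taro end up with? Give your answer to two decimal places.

43.46 dollars

Player j's private return per contributed unit is 4.6 × (j's share). Contributing is weakly dominant for j when that share is at least 1/4.6 = 0.2174, and contributing 0 is dominant otherwise.
Wei, Mika and Uma are above the threshold, contributing 28 each; the remaining 2 contribute 0. Total contributed: 84.
Taro keeps 28 and receives 4.6 × 84 × 1/25 = 15.46 from the bonus pool, for a payoff of 43.46.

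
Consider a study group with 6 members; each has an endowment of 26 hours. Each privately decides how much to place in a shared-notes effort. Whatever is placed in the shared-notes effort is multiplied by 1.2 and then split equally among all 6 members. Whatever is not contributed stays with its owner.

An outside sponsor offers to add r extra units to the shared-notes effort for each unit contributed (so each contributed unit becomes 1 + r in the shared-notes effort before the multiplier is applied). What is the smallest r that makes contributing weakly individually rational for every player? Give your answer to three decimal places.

4.000

With matching at rate r, one contributed unit becomes (1 + r) in the shared-notes effort and returns 1.2 × (1 + r) / 6 to the contributor.
Setting this equal to 1: 1 + r = 6/1.2 = 5.0000.
So the minimum matching rate is r = 5.0000 − 1 = 4.000.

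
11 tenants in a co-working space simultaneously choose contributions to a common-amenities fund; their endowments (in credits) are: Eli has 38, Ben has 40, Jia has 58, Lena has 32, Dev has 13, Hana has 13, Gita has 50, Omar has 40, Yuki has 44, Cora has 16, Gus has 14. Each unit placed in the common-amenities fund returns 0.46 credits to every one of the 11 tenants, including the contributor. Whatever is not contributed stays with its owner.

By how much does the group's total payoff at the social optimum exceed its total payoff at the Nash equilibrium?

The private return per contributed unit is 0.46 < 1 for everyone, so the Nash equilibrium is zero contribution and the group total is Σ E_j = 38 + 40 + 58 + 32 + 13 + 13 + 50 + 40 + 44 + 16 + 14 = 358.
Each contributed unit returns 5.060 to the group, so the social optimum is full contribution by everyone: group total = 5.060 × 358 = 1811.48.
Efficiency loss = (5.060 − 1) × 358 = 1453.48.

1453.48 credits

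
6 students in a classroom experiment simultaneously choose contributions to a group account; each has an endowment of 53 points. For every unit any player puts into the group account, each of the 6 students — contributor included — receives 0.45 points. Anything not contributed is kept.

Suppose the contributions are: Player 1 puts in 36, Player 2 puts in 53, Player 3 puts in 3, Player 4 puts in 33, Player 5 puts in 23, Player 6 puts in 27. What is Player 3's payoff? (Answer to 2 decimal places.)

128.75 points

Total contributed: 36 + 53 + 3 + 33 + 23 + 27 = 175.
Each receives 0.45 × 175 = 78.75 from the group account.
Player 3 keeps 53 − 3 = 50, so Player 3's payoff is 50 + 78.75 = 128.75.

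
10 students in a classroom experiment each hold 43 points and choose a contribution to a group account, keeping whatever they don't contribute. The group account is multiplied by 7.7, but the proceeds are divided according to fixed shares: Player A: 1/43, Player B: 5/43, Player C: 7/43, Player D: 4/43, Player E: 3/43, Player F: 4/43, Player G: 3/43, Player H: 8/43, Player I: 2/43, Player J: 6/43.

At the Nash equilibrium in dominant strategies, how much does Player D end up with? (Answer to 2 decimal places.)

A player with share s gets back 7.7·s per unit contributed, so full contribution is dominant for anyone with s > 1/7.7 = 0.1299 and zero contribution is dominant for anyone below.
The shares above 0.1299 belong to Player C, Player H and Player J, contributing 43 each; the remaining 7 contribute 0. Total contributed: 129.
Player D keeps 43 and receives 7.7 × 129 × 4/43 = 92.40 from the group account, for a payoff of 135.40.

135.40 points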